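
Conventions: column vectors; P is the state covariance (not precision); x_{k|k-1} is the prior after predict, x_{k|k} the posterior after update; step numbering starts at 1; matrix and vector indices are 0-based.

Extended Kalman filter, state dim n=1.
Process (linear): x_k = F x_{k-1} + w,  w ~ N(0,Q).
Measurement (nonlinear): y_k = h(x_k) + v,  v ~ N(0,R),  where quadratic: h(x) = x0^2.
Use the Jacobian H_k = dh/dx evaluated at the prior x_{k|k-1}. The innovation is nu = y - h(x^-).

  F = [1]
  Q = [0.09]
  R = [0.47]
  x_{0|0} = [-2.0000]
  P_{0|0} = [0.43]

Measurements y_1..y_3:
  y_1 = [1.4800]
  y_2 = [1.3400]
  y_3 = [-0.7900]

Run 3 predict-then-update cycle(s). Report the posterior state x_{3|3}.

step 1: x^-=[-2.0000]  P^-=[0.5200]  H_jac=[-4.0000]  S=[8.7900]  K=[-0.2366]  nu=[-2.5200]  x^+=[-1.4037]  P^+=[0.0278]
step 2: x^-=[-1.4037]  P^-=[0.1178]  H_jac=[-2.8074]  S=[1.3985]  K=[-0.2365]  nu=[-0.6303]  x^+=[-1.2546]  P^+=[0.0396]
step 3: x^-=[-1.2546]  P^-=[0.1296]  H_jac=[-2.5092]  S=[1.2859]  K=[-0.2529]  nu=[-2.3641]  x^+=[-0.6568]  P^+=[0.0474]

x_post = [-0.6568]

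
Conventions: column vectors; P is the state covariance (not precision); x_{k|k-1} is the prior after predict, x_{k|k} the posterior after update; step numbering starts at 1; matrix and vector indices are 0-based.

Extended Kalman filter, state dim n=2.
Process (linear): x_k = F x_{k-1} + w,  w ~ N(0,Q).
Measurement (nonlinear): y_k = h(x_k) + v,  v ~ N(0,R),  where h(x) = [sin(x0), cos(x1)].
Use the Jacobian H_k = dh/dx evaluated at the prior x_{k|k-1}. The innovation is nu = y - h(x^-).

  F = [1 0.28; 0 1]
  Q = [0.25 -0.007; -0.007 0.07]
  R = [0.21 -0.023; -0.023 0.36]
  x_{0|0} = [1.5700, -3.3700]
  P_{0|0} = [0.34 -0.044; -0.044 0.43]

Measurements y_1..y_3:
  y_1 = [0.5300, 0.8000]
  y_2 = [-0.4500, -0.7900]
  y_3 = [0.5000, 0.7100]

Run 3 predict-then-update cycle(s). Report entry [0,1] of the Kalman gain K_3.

K[0,1] = -0.1482

step 1: x^-=[0.6264, -3.3700]  P^-=[0.5991 0.0694; 0.0694 0.5000]  H_jac=[0.8101 0.0000; 0.0000 -0.2264]  S=[0.6032 -0.0357; -0.0357 0.3856]  K=[0.8066 0.0340; 0.0762 -0.2865]  nu=[-0.0562, 1.7740]  x^+=[0.6413, -3.8826]  P^+=[0.2081 0.0279; 0.0279 0.4633]
step 2: x^-=[-0.4458, -3.8826]  P^-=[0.5101 0.1506; 0.1506 0.5333]  H_jac=[0.9023 0.0000; 0.0000 -0.6750]  S=[0.6252 -0.1147; -0.1147 0.6030]  K=[0.7306 -0.0296; 0.1117 -0.5757]  nu=[-0.0188, -0.0522]  x^+=[-0.4580, -3.8546]  P^+=[0.1708 0.0407; 0.0407 0.3109]
step 3: x^-=[-1.5373, -3.8546]  P^-=[0.4680 0.1207; 0.1207 0.3809]  H_jac=[0.0335 0.0000; 0.0000 -0.6541]  S=[0.2105 -0.0256; -0.0256 0.5230]  K=[0.0564 -0.1482; -0.0391 -0.4783]  nu=[1.4994, 1.4664]  x^+=[-1.6701, -4.6146]  P^+=[0.4554 0.0836; 0.0836 0.2619]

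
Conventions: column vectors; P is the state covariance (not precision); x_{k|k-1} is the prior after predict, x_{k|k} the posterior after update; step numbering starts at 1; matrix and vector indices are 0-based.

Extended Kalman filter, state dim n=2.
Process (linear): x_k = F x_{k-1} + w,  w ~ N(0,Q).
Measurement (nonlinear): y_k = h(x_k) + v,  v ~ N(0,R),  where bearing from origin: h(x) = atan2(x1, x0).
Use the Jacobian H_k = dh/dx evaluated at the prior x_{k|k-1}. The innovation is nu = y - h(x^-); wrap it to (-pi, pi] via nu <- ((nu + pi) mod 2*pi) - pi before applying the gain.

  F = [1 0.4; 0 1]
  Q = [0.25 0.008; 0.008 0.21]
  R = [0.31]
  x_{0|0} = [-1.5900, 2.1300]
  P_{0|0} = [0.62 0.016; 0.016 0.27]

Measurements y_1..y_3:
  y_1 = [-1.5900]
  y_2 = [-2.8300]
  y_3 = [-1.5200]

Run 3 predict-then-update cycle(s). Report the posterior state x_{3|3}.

x_post = [-3.6971, -0.3495]

step 1: x^-=[-0.7380, 2.1300]  P^-=[0.9260 0.1320; 0.1320 0.4800]  H_jac=[-0.4192 -0.1452]  S=[0.4989]  K=[-0.8164; -0.2506]  nu=[2.7889]  x^+=[-3.0149, 1.4310]  P^+=[0.5934 0.0299; 0.0299 0.4487]
step 2: x^-=[-2.4425, 1.4310]  P^-=[0.9392 0.2174; 0.2174 0.6587]  H_jac=[-0.1786 -0.3048]  S=[0.4248]  K=[-0.5508; -0.5640]  nu=[0.8416]  x^+=[-2.9060, 0.9564]  P^+=[0.8103 0.0854; 0.0854 0.5236]
step 3: x^-=[-2.5235, 0.9564]  P^-=[1.2124 0.3029; 0.3029 0.7336]  H_jac=[-0.1313 -0.3465]  S=[0.4465]  K=[-0.5916; -0.6583]  nu=[1.9839]  x^+=[-3.6971, -0.3495]  P^+=[1.0562 0.1290; 0.1290 0.5400]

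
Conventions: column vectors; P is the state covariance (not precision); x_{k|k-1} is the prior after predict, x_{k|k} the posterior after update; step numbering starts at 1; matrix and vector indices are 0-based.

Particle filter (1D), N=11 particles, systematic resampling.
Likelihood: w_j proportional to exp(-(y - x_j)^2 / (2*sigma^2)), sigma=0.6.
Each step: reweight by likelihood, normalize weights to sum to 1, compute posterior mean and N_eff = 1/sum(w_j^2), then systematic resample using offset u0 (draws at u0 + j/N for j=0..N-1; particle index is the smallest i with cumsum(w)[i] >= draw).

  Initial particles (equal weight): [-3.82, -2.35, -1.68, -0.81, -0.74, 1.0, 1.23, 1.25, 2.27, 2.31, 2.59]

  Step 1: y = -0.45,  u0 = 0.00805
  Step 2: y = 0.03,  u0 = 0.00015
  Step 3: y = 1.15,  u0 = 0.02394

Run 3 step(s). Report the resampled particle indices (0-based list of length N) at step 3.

step 1: w=[0.0000, 0.0034, 0.0629, 0.4293, 0.4573, 0.0277, 0.0102, 0.0093, 0.0000, 0.0000, 0.0000]  mean=-0.7477  Neff=2.5109  idx=[2, 3, 3, 3, 3, 3, 4, 4, 4, 4, 4]
step 2: w=[0.0042, 0.0918, 0.0918, 0.0918, 0.0918, 0.0918, 0.1074, 0.1074, 0.1074, 0.1074, 0.1074]  mean=-0.7761  Neff=10.0219  idx=[0, 1, 2, 3, 4, 5, 6, 7, 8, 9, 10]
step 3: w=[0.0002, 0.0815, 0.0815, 0.0815, 0.0815, 0.0815, 0.1185, 0.1185, 0.1185, 0.1185, 0.1185]  mean=-0.7688  Neff=9.6739  idx=[1, 2, 3, 4, 5, 6, 7, 8, 8, 9, 10]

resampled_idx = [1, 2, 3, 4, 5, 6, 7, 8, 8, 9, 10]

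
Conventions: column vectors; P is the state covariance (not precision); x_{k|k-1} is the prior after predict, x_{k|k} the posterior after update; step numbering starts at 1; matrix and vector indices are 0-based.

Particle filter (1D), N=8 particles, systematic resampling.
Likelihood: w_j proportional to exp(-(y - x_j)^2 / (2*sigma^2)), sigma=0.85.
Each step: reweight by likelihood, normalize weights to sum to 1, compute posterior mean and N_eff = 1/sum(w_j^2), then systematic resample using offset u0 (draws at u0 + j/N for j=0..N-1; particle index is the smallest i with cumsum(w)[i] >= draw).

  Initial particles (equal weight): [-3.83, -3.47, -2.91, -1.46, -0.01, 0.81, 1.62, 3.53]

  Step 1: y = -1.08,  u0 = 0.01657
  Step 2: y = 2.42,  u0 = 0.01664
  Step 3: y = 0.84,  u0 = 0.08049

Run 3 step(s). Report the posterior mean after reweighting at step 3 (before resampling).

step 1: w=[0.0034, 0.0122, 0.0627, 0.5758, 0.2881, 0.0537, 0.0041, 0.0000]  mean=-1.0312  Neff=2.3723  idx=[2, 3, 3, 3, 3, 3, 4, 4]
step 2: w=[0.0000, 0.0009, 0.0009, 0.0009, 0.0009, 0.0009, 0.4978, 0.4978]  mean=-0.0164  Neff=2.0178  idx=[6, 6, 6, 6, 7, 7, 7, 7]
step 3: w=[0.1250, 0.1250, 0.1250, 0.1250, 0.1250, 0.1250, 0.1250, 0.1250]  mean=-0.0100  Neff=8.0000  idx=[0, 1, 2, 3, 4, 5, 6, 7]

post_mean = -0.0100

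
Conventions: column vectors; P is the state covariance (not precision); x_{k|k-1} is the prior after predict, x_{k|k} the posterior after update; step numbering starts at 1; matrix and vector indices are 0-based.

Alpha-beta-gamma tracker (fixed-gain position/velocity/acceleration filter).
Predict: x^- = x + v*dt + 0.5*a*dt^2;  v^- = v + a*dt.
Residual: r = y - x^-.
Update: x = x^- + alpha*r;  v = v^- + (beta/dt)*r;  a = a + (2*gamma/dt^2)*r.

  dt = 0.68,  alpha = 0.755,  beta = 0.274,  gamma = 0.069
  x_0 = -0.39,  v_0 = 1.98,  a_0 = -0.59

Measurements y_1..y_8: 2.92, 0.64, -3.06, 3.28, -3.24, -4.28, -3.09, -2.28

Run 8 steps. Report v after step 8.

v_post = -1.9256

step 1: x_pred=0.8200  r=2.1000  x^+=2.4055  v^+=2.4250  a^+=0.0367
step 2: x_pred=4.0630  r=-3.4230  x^+=1.4786  v^+=1.0707  a^+=-0.9848
step 3: x_pred=1.9790  r=-5.0390  x^+=-1.8254  v^+=-1.6294  a^+=-2.4887
step 4: x_pred=-3.5088  r=6.7888  x^+=1.6167  v^+=-0.5862  a^+=-0.4626
step 5: x_pred=1.1112  r=-4.3512  x^+=-2.1740  v^+=-2.6541  a^+=-1.7612
step 6: x_pred=-4.3859  r=0.1059  x^+=-4.3059  v^+=-3.8090  a^+=-1.7296
step 7: x_pred=-7.2959  r=4.2059  x^+=-4.1205  v^+=-3.2903  a^+=-0.4743
step 8: x_pred=-6.4676  r=4.1876  x^+=-3.3060  v^+=-1.9256  a^+=0.7754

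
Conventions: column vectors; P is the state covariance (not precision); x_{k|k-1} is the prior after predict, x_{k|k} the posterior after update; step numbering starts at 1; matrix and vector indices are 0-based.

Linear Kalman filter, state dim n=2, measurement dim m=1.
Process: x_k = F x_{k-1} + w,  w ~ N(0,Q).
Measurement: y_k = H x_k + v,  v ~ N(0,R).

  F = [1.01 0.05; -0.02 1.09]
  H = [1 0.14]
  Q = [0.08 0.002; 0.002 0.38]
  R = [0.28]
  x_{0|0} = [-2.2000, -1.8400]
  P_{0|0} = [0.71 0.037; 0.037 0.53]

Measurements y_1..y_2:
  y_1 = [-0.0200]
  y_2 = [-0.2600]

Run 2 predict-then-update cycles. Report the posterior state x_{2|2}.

step 1: x^-=[-2.3140, -1.9616]  P^-=[0.8093 0.0572; 0.0572 1.0084]  S=[1.1251]  K=[0.7265; 0.1763]  nu=[2.5686]  x^+=[-0.4480, -1.5086]  P^+=[0.2156 -0.0869; -0.0869 0.9734]
step 2: x^-=[-0.5279, -1.6355]  P^-=[0.2936 -0.0449; -0.0449 1.5403]  S=[0.5912]  K=[0.4859; 0.2889]  nu=[0.4969]  x^+=[-0.2865, -1.4919]  P^+=[0.1540 -0.1279; -0.1279 1.4910]

x_post = [-0.2865, -1.4919]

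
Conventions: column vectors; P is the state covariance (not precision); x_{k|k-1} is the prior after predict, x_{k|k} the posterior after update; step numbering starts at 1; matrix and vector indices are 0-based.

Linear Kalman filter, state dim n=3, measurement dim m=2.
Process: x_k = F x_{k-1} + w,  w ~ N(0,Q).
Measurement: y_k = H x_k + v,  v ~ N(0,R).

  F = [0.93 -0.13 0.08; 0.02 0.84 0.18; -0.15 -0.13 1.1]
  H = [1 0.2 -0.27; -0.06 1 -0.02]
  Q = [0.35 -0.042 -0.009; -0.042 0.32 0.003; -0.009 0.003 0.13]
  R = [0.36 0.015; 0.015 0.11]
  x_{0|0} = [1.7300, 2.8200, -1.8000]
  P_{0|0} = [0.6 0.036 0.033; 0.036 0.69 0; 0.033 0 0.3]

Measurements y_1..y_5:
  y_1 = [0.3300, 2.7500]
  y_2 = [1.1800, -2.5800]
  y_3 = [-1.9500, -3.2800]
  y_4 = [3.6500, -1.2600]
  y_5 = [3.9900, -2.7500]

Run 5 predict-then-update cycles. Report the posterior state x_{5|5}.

step 1: x^-=[1.0983, 2.0794, -2.6061]  P^-=[0.8787 -0.0683 -0.0249; -0.0683 0.8183 -0.0195; -0.0249 -0.0195 0.5087]  S=[1.2968 0.0667; 0.0667 0.9406]  K=[0.6813 -0.1764; 0.0328 0.8724; -0.1271 -0.0210]  nu=[-1.8878, 0.6844]  x^+=[-0.3087, 2.6146, -2.3806]  P^+=[0.2635 0.0083 0.0833; 0.0083 0.0972 0.0105; 0.0833 0.0105 0.4870]
step 2: x^-=[-0.8174, 1.7616, -2.9123]  P^-=[0.5928 -0.0197 0.0805; -0.0197 0.4085 0.0960; 0.0805 0.0960 0.6966]  S=[0.9582 0.0188; 0.0188 0.5196]  K=[0.5944 -0.1310; 0.0223 0.7839; -0.0952 0.1521]  nu=[0.8588, -4.4489]  x^+=[0.2758, -1.7068, -3.6707]  P^+=[0.2482 0.0123 0.1432; 0.0123 0.0880 0.0374; 0.1432 0.0374 0.6765]
step 3: x^-=[0.1847, -2.0889, -3.8573]  P^-=[0.5881 -0.0019 0.1551; -0.0019 0.4169 0.1580; 0.1551 0.1580 0.8981]  S=[0.9286 0.0222; 0.0222 0.5237]  K=[0.5902 -0.1019; 0.0230 0.7893; -0.0661 0.2524]  nu=[-2.7584, -1.2571]  x^+=[-1.3151, -3.1446, -3.9924]  P^+=[0.2618 0.0174 0.2014; 0.0174 0.0893 0.0561; 0.2014 0.0561 0.8614]
step 4: x^-=[-1.1337, -3.3864, -3.7855]  P^-=[0.6081 0.0155 0.2250; 0.0155 0.4300 0.2103; 0.2250 0.2103 1.0979]  S=[0.9273 0.0273; 0.0273 0.5329]  K=[0.5959 -0.0783; 0.0248 0.7960; -0.0414 0.3302]  nu=[4.4389, 1.9826]  x^+=[1.3561, -1.6980, -3.3147]  P^+=[0.2781 0.0221 0.2562; 0.0221 0.0907 0.0719; 0.2562 0.0719 1.0390]
step 5: x^-=[1.2168, -1.9958, -3.6288]  P^-=[0.6300 0.0319 0.2909; 0.0319 0.4421 0.2586; 0.2909 0.2586 1.2907]  S=[0.9295 0.0322; 0.0322 0.5414]  K=[0.6021 -0.0574; 0.0266 0.8019; -0.0201 0.3989]  nu=[2.1926, -0.7537]  x^+=[2.5802, -2.5419, -3.9736]  P^+=[0.2934 0.0265 0.3068; 0.0265 0.0919 0.0861; 0.3068 0.0861 1.2047]

x_post = [2.5802, -2.5419, -3.9736]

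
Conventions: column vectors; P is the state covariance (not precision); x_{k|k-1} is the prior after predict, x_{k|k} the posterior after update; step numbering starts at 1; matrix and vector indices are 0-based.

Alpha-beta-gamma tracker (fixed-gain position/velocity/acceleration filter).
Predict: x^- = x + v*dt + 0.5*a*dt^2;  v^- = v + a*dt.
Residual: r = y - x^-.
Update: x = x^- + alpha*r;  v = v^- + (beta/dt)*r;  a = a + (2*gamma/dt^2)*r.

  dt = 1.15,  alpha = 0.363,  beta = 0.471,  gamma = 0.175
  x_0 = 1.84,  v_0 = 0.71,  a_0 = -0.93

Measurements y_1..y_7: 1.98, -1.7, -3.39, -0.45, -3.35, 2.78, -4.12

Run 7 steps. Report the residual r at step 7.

resid = -12.3675

step 1: x_pred=2.0415  r=-0.0615  x^+=2.0192  v^+=-0.3847  a^+=-0.9463
step 2: x_pred=0.9511  r=-2.6511  x^+=-0.0113  v^+=-2.5587  a^+=-1.6479
step 3: x_pred=-4.0435  r=0.6535  x^+=-3.8063  v^+=-4.1862  a^+=-1.4750
step 4: x_pred=-9.5956  r=9.1456  x^+=-6.2758  v^+=-2.1366  a^+=0.9454
step 5: x_pred=-8.1077  r=4.7577  x^+=-6.3807  v^+=0.8992  a^+=2.2046
step 6: x_pred=-3.8888  r=6.6688  x^+=-1.4680  v^+=6.1658  a^+=3.9695
step 7: x_pred=8.2475  r=-12.3675  x^+=3.7581  v^+=5.6654  a^+=0.6964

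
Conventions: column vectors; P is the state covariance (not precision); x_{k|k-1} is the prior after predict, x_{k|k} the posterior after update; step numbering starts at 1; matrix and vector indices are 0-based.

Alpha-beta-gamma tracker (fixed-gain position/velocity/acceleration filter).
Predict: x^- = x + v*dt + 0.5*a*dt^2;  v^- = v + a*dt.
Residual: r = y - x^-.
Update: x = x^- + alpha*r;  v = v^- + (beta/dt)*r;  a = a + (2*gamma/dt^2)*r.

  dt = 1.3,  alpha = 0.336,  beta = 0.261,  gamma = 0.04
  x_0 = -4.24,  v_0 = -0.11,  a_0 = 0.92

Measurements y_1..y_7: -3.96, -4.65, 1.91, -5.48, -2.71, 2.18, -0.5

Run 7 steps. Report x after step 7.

x_post = 2.3325

step 1: x_pred=-3.6056  r=-0.3544  x^+=-3.7247  v^+=1.0148  a^+=0.9032
step 2: x_pred=-1.6422  r=-3.0078  x^+=-2.6528  v^+=1.5852  a^+=0.7608
step 3: x_pred=0.0508  r=1.8592  x^+=0.6755  v^+=2.9475  a^+=0.8488
step 4: x_pred=5.2246  r=-10.7046  x^+=1.6278  v^+=1.9019  a^+=0.3421
step 5: x_pred=4.3894  r=-7.0994  x^+=2.0040  v^+=0.9213  a^+=0.0061
step 6: x_pred=3.2068  r=-1.0268  x^+=2.8618  v^+=0.7230  a^+=-0.0425
step 7: x_pred=3.7658  r=-4.2658  x^+=2.3325  v^+=-0.1887  a^+=-0.2445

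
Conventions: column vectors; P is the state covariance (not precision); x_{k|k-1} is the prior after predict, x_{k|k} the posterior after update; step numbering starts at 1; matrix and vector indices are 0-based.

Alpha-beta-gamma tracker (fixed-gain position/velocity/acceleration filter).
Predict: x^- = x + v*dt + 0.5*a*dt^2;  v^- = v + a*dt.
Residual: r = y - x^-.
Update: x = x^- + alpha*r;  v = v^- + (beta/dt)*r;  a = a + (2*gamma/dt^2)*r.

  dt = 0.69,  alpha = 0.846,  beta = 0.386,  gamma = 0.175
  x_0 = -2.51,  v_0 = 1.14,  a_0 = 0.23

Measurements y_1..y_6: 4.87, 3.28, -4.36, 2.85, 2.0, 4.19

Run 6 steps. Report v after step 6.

step 1: x_pred=-1.6686  r=6.5386  x^+=3.8630  v^+=4.9566  a^+=5.0368
step 2: x_pred=8.4821  r=-5.2021  x^+=4.0811  v^+=5.5218  a^+=1.2126
step 3: x_pred=8.1798  r=-12.5398  x^+=-2.4289  v^+=-0.6566  a^+=-8.0060
step 4: x_pred=-4.7877  r=7.6377  x^+=1.6738  v^+=-1.9080  a^+=-2.3912
step 5: x_pred=-0.2119  r=2.2119  x^+=1.6594  v^+=-2.3205  a^+=-0.7651
step 6: x_pred=-0.1239  r=4.3139  x^+=3.5257  v^+=-0.4351  a^+=2.4062

v_post = -0.4351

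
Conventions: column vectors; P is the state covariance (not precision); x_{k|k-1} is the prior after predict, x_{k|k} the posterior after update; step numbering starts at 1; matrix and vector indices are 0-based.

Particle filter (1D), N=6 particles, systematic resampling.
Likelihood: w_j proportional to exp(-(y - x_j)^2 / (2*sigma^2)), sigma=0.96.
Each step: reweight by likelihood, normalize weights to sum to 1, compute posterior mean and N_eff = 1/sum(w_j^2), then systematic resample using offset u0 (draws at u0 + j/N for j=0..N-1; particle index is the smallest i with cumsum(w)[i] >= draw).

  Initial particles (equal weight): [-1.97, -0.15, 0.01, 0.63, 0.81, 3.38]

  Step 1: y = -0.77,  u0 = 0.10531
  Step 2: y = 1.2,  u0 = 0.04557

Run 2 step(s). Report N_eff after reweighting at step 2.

step 1: w=[0.1766, 0.3132, 0.2773, 0.1332, 0.0996, 0.0000]  mean=-0.2275  Neff=4.2759  idx=[0, 1, 1, 2, 3, 4]
step 2: w=[0.0014, 0.1252, 0.1252, 0.1561, 0.2822, 0.3099]  mean=0.3899  Neff=4.3221  idx=[1, 2, 3, 4, 5, 5]

N_eff = 4.3221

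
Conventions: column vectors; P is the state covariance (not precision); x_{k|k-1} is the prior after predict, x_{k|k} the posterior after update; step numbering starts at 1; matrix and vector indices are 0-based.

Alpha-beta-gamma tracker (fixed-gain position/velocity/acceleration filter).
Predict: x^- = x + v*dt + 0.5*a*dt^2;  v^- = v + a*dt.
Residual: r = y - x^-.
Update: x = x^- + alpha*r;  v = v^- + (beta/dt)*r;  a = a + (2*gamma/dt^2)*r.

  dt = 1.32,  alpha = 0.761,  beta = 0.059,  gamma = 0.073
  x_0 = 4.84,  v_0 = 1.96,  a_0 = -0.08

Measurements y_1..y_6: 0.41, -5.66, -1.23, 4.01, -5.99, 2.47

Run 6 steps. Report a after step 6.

step 1: x_pred=7.3575  r=-6.9475  x^+=2.0705  v^+=1.5439  a^+=-0.6621
step 2: x_pred=3.5315  r=-9.1915  x^+=-3.4632  v^+=0.2590  a^+=-1.4323
step 3: x_pred=-4.3692  r=3.1392  x^+=-1.9803  v^+=-1.4914  a^+=-1.1693
step 4: x_pred=-4.9675  r=8.9775  x^+=1.8644  v^+=-2.6335  a^+=-0.4170
step 5: x_pred=-1.9752  r=-4.0148  x^+=-5.0305  v^+=-3.3635  a^+=-0.7534
step 6: x_pred=-10.1267  r=12.5967  x^+=-0.5406  v^+=-3.7950  a^+=0.3021

a_post = 0.3021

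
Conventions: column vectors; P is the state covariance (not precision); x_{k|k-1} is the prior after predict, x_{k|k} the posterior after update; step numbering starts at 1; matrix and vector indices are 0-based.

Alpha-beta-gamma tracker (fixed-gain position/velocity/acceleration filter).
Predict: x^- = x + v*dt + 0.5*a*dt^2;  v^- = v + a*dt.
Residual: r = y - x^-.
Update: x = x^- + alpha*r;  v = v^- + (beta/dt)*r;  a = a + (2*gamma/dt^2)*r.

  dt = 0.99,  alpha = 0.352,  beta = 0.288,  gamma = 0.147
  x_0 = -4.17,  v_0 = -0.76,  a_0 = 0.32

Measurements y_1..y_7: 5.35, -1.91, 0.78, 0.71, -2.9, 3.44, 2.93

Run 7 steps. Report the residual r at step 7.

step 1: x_pred=-4.7656  r=10.1156  x^+=-1.2049  v^+=2.4995  a^+=3.3544
step 2: x_pred=2.9134  r=-4.8234  x^+=1.2156  v^+=4.4172  a^+=1.9075
step 3: x_pred=6.5233  r=-5.7433  x^+=4.5017  v^+=4.6348  a^+=0.1847
step 4: x_pred=9.1806  r=-8.4706  x^+=6.1990  v^+=2.3534  a^+=-2.3563
step 5: x_pred=7.3742  r=-10.2742  x^+=3.7576  v^+=-2.9681  a^+=-5.4382
step 6: x_pred=-1.8458  r=5.2858  x^+=0.0148  v^+=-6.8143  a^+=-3.8526
step 7: x_pred=-8.6193  r=11.5493  x^+=-4.5539  v^+=-7.2686  a^+=-0.3882

resid = 11.5493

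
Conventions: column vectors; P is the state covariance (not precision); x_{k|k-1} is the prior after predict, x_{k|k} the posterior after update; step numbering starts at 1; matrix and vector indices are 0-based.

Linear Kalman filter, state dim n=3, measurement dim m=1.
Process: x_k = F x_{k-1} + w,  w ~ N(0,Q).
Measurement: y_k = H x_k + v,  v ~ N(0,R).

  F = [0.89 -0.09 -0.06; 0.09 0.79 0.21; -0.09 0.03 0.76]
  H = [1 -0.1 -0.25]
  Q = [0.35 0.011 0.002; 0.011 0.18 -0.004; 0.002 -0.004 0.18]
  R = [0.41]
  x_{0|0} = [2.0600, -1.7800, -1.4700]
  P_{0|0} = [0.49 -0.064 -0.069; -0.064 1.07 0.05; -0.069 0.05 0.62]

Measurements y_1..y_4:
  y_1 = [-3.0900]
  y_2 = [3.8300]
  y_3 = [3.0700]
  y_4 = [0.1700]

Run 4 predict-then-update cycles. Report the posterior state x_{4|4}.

step 1: x^-=[2.0818, -1.5295, -1.3560]  P^-=[0.7672 -0.0940 -0.1212; -0.0940 0.8840 0.1476; -0.1212 0.1476 0.5551]  S=[1.3075]  K=[0.6171; -0.1677; -0.2101]  nu=[-5.6638]  x^+=[-1.4134, -0.5797, -0.1659]  P^+=[0.2692 0.0414 0.0484; 0.0414 0.8472 0.1016; 0.0484 0.1016 0.4974]
step 2: x^-=[-1.1958, -0.6200, -0.0163]  P^-=[0.5612 -0.0032 -0.0173; -0.0032 0.7743 0.1545; -0.0173 0.1545 0.4680]  S=[1.0252]  K=[0.5519; -0.1163; -0.1460]  nu=[4.9598]  x^+=[1.5417, -1.1967, -0.7406]  P^+=[0.2489 0.0626 0.0654; 0.0626 0.7604 0.1371; 0.0654 0.1371 0.4462]
step 3: x^-=[1.5242, -0.9621, -0.7375]  P^-=[0.5394 0.0176 -0.0032; 0.0176 0.7331 0.1653; -0.0032 0.1653 0.4374]  S=[0.9904]  K=[0.5436; -0.0980; -0.1303]  nu=[1.2652]  x^+=[2.2120, -1.0861, -0.9024]  P^+=[0.2467 0.0703 0.0670; 0.0703 0.7236 0.1527; 0.0670 0.1527 0.4205]
step 4: x^-=[2.1206, -0.8485, -0.9175]  P^-=[0.5360 0.0249 -0.0015; 0.0249 0.7153 0.1694; -0.0015 0.1694 0.4230]  S=[0.9838]  K=[0.5427; -0.0904; -0.1262]  nu=[-2.2648]  x^+=[0.8916, -0.6437, -0.6316]  P^+=[0.2463 0.0732 0.0659; 0.0732 0.7073 0.1582; 0.0659 0.1582 0.4073]

x_post = [0.8916, -0.6437, -0.6316]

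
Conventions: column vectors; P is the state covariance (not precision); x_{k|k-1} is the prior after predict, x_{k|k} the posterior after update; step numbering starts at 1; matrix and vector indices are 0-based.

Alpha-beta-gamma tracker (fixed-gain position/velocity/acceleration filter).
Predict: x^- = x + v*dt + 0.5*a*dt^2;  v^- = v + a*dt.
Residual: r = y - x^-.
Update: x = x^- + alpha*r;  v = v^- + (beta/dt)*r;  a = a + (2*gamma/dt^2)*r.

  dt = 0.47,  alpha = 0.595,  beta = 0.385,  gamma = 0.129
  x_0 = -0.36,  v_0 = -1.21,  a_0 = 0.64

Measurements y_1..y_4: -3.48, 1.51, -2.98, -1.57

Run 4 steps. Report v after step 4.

step 1: x_pred=-0.8580  r=-2.6220  x^+=-2.4181  v^+=-3.0570  a^+=-2.4223
step 2: x_pred=-4.1224  r=5.6324  x^+=-0.7711  v^+=0.4183  a^+=4.1560
step 3: x_pred=-0.1155  r=-2.8645  x^+=-1.8199  v^+=0.0252  a^+=0.8105
step 4: x_pred=-1.7185  r=0.1485  x^+=-1.6302  v^+=0.5278  a^+=0.9839

v_post = 0.5278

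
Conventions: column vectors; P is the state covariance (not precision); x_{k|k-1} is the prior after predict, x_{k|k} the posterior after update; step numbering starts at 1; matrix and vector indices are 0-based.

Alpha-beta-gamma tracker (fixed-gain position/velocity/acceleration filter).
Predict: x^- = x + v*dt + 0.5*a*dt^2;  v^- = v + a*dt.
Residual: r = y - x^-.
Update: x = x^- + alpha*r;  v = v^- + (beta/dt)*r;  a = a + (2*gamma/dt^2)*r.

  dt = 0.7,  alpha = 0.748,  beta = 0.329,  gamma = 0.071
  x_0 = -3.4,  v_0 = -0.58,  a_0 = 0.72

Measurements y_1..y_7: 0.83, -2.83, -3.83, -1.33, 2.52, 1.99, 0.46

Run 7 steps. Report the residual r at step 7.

resid = -4.0792

step 1: x_pred=-3.6296  r=4.4596  x^+=-0.2938  v^+=2.0200  a^+=2.0124
step 2: x_pred=1.6132  r=-4.4432  x^+=-1.7103  v^+=1.3404  a^+=0.7247
step 3: x_pred=-0.5945  r=-3.2355  x^+=-3.0147  v^+=0.3270  a^+=-0.2129
step 4: x_pred=-2.8379  r=1.5079  x^+=-1.7100  v^+=0.8867  a^+=0.2241
step 5: x_pred=-1.0344  r=3.5544  x^+=1.6243  v^+=2.7141  a^+=1.2541
step 6: x_pred=3.8314  r=-1.8414  x^+=2.4540  v^+=2.7266  a^+=0.7205
step 7: x_pred=4.5392  r=-4.0792  x^+=1.4879  v^+=1.3137  a^+=-0.4616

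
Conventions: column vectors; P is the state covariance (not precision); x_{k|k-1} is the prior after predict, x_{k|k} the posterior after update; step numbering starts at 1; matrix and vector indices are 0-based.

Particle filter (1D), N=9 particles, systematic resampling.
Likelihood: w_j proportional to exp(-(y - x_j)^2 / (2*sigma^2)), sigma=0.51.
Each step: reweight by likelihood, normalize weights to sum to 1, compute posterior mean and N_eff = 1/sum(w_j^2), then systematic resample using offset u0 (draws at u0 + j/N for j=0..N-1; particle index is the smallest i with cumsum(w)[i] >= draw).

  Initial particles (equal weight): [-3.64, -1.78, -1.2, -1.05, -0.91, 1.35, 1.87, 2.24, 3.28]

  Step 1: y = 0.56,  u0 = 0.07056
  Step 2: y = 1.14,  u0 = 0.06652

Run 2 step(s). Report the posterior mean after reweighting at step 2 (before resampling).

post_mean = 1.3742

step 1: w=[0.0000, 0.0001, 0.0071, 0.0186, 0.0427, 0.8192, 0.1004, 0.0120, 0.0000]  mean=1.2534  Neff=1.4631  idx=[5, 5, 5, 5, 5, 5, 5, 5, 6]
step 2: w=[0.1192, 0.1192, 0.1192, 0.1192, 0.1192, 0.1192, 0.1192, 0.1192, 0.0466]  mean=1.3742  Neff=8.6358  idx=[0, 1, 2, 3, 4, 5, 6, 7, 8]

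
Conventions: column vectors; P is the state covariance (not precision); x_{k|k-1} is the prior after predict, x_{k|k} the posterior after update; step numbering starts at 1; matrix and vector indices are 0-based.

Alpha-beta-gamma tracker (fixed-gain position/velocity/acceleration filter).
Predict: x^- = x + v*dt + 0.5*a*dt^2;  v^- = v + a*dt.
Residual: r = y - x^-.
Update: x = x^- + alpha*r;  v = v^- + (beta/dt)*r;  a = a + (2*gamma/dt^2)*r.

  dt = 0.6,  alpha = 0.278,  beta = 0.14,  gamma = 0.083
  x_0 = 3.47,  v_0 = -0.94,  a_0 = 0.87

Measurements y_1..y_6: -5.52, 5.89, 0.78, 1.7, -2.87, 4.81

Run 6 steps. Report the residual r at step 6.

step 1: x_pred=3.0626  r=-8.5826  x^+=0.6766  v^+=-2.4206  a^+=-3.0875
step 2: x_pred=-1.3315  r=7.2215  x^+=0.6761  v^+=-2.5881  a^+=0.2424
step 3: x_pred=-0.8332  r=1.6132  x^+=-0.3847  v^+=-2.0663  a^+=0.9862
step 4: x_pred=-1.4469  r=3.1469  x^+=-0.5721  v^+=-0.7403  a^+=2.4373
step 5: x_pred=-0.5775  r=-2.2925  x^+=-1.2148  v^+=0.1872  a^+=1.3802
step 6: x_pred=-0.8541  r=5.6641  x^+=0.7205  v^+=2.3370  a^+=3.9920

resid = 5.6641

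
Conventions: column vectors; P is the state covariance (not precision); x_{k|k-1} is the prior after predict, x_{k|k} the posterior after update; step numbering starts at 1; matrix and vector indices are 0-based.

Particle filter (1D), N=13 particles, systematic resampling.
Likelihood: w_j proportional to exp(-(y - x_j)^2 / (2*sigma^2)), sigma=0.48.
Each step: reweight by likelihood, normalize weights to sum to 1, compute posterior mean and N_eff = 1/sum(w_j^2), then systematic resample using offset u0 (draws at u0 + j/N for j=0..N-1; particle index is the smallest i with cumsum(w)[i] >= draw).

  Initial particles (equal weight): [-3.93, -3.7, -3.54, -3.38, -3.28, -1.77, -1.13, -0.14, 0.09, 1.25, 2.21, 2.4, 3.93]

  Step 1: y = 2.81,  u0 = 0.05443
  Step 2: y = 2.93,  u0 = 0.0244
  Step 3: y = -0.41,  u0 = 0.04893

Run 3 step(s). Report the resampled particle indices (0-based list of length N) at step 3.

step 1: w=[0.0000, 0.0000, 0.0000, 0.0000, 0.0000, 0.0000, 0.0000, 0.0000, 0.0000, 0.0042, 0.3744, 0.5677, 0.0537]  mean=2.4063  Neff=2.1488  idx=[10, 10, 10, 10, 10, 11, 11, 11, 11, 11, 11, 11, 12]
step 2: w=[0.0586, 0.0586, 0.0586, 0.0586, 0.0586, 0.0981, 0.0981, 0.0981, 0.0981, 0.0981, 0.0981, 0.0981, 0.0206]  mean=2.3759  Neff=11.7771  idx=[0, 1, 3, 4, 5, 6, 6, 7, 8, 9, 10, 10, 11]
step 3: w=[0.2016, 0.2016, 0.2016, 0.2016, 0.0215, 0.0215, 0.0215, 0.0215, 0.0215, 0.0215, 0.0215, 0.0215, 0.0215]  mean=2.2467  Neff=5.9951  idx=[0, 0, 1, 1, 1, 2, 2, 2, 3, 3, 4, 8, 11]

resampled_idx = [0, 0, 1, 1, 1, 2, 2, 2, 3, 3, 4, 8, 11]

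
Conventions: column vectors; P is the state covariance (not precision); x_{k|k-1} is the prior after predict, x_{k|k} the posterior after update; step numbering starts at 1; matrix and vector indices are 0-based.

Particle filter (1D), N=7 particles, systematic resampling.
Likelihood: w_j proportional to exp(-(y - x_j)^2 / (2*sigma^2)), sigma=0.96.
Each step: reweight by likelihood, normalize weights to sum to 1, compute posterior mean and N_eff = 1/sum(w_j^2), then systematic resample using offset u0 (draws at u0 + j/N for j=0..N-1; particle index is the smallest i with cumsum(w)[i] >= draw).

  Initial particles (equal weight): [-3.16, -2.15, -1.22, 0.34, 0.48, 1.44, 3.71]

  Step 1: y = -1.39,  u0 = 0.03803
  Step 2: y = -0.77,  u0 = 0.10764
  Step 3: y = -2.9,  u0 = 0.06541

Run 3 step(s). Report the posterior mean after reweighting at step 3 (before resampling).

post_mean = -1.5934

step 1: w=[0.0809, 0.3237, 0.4359, 0.0873, 0.0664, 0.0057, 0.0000]  mean=-1.4136  Neff=3.1906  idx=[0, 1, 1, 2, 2, 2, 3]
step 2: w=[0.0114, 0.0899, 0.0899, 0.2264, 0.2264, 0.2264, 0.1295]  mean=-1.2073  Neff=5.3515  idx=[2, 3, 3, 4, 5, 5, 6]
step 3: w=[0.4046, 0.1187, 0.1187, 0.1187, 0.1187, 0.1187, 0.0018]  mean=-1.5934  Neff=4.2708  idx=[0, 0, 0, 1, 2, 4, 5]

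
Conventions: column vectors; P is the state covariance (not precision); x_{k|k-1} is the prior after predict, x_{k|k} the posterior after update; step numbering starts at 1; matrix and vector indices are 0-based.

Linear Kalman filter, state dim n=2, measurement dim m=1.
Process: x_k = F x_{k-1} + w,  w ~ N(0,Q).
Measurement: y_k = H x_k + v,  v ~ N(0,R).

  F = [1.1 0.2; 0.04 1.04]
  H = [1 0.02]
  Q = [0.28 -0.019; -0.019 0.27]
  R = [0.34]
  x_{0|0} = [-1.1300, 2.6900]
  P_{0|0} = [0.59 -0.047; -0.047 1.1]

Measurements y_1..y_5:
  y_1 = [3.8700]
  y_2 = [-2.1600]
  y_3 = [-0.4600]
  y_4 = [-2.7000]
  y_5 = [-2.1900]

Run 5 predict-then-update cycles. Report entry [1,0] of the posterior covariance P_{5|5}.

step 1: x^-=[-0.7050, 2.7524]  P^-=[1.0172 0.1816; 0.1816 1.4568]  S=[1.3651]  K=[0.7478; 0.1544]  nu=[4.5200]  x^+=[2.6752, 3.4502]  P^+=[0.2538 0.0240; 0.0240 1.4243]
step 2: x^-=[3.6328, 3.6952]  P^-=[0.6546 0.3161; 0.3161 1.8129]  S=[1.0080]  K=[0.6557; 0.3495]  nu=[-5.8667]  x^+=[-0.2140, 1.6446]  P^+=[0.2212 0.0850; 0.0850 1.6897]
step 3: x^-=[0.0935, 1.7019]  P^-=[0.6527 0.4402; 0.4402 2.1050]  S=[1.0112]  K=[0.6542; 0.4770]  nu=[-0.5875]  x^+=[-0.2909, 1.4216]  P^+=[0.2199 0.1247; 0.1247 1.8750]
step 4: x^-=[-0.0356, 1.4669]  P^-=[0.6760 0.5243; 0.5243 2.3087]  S=[1.0379]  K=[0.6614; 0.5497]  nu=[-2.6937]  x^+=[-1.8173, -0.0137]  P^+=[0.2219 0.1470; 0.1470 1.9952]
step 5: x^-=[-2.0018, -0.0870]  P^-=[0.6930 0.5751; 0.5751 2.4406]  S=[1.0570]  K=[0.6665; 0.5902]  nu=[-0.1865]  x^+=[-2.1261, -0.1971]  P^+=[0.2234 0.1592; 0.1592 2.0723]

P_post[1,0] = 0.1592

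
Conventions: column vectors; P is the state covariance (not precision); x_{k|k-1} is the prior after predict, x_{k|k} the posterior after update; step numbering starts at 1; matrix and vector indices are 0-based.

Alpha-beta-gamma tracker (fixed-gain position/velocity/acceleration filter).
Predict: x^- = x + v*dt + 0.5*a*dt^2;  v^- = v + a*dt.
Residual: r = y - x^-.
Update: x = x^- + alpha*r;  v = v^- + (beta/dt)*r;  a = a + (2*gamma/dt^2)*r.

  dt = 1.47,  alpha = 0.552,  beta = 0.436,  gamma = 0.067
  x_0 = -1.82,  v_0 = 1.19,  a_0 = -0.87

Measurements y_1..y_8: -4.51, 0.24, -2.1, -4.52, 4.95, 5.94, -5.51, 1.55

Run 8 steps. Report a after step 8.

step 1: x_pred=-1.0107  r=-3.4993  x^+=-2.9423  v^+=-1.1268  a^+=-1.0870
step 2: x_pred=-5.7731  r=6.0131  x^+=-2.4539  v^+=-0.9412  a^+=-0.7141
step 3: x_pred=-4.6090  r=2.5090  x^+=-3.2240  v^+=-1.2468  a^+=-0.5585
step 4: x_pred=-5.6602  r=1.1402  x^+=-5.0308  v^+=-1.7296  a^+=-0.4878
step 5: x_pred=-8.1004  r=13.0504  x^+=-0.8966  v^+=1.4240  a^+=0.3215
step 6: x_pred=1.5440  r=4.3960  x^+=3.9706  v^+=3.2004  a^+=0.5941
step 7: x_pred=9.3170  r=-14.8270  x^+=1.1325  v^+=-0.3240  a^+=-0.3254
step 8: x_pred=0.3046  r=1.2454  x^+=0.9921  v^+=-0.4330  a^+=-0.2482

a_post = -0.2482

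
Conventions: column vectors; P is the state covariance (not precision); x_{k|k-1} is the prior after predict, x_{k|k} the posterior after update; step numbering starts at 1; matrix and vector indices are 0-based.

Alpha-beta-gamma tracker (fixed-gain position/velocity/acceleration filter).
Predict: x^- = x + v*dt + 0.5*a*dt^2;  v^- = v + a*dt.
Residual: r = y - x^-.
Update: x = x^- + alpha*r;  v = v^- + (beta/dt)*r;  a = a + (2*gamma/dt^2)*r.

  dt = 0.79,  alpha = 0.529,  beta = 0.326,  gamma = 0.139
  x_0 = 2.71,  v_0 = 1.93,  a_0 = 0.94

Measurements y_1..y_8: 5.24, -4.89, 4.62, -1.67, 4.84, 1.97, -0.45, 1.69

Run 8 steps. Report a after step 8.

step 1: x_pred=4.5280  r=0.7120  x^+=4.9047  v^+=2.9664  a^+=1.2571
step 2: x_pred=7.6404  r=-12.5304  x^+=1.0118  v^+=-1.2112  a^+=-4.3244
step 3: x_pred=-1.2945  r=5.9145  x^+=1.8343  v^+=-2.1869  a^+=-1.6899
step 4: x_pred=-0.4207  r=-1.2493  x^+=-1.0816  v^+=-4.0374  a^+=-2.2464
step 5: x_pred=-4.9721  r=9.8121  x^+=0.2185  v^+=-1.7630  a^+=2.1243
step 6: x_pred=-0.5114  r=2.4814  x^+=0.8013  v^+=0.9392  a^+=3.2296
step 7: x_pred=2.5511  r=-3.0011  x^+=0.9635  v^+=2.2522  a^+=1.8929
step 8: x_pred=3.3334  r=-1.6434  x^+=2.4640  v^+=3.0694  a^+=1.1608

a_post = 1.1608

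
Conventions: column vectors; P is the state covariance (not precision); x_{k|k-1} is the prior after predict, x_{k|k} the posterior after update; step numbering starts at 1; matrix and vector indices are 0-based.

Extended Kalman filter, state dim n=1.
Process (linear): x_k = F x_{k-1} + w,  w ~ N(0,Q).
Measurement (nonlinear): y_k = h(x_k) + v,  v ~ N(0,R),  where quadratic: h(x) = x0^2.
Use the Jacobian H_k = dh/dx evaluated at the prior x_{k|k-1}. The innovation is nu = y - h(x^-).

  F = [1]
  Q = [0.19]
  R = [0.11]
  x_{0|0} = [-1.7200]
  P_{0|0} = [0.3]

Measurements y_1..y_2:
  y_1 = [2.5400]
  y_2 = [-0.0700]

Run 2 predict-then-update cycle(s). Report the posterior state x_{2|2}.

step 1: x^-=[-1.7200]  P^-=[0.4900]  H_jac=[-3.4400]  S=[5.9085]  K=[-0.2853]  nu=[-0.4184]  x^+=[-1.6006]  P^+=[0.0091]
step 2: x^-=[-1.6006]  P^-=[0.1991]  H_jac=[-3.2013]  S=[2.1506]  K=[-0.2964]  nu=[-2.6320]  x^+=[-0.8205]  P^+=[0.0102]

x_post = [-0.8205]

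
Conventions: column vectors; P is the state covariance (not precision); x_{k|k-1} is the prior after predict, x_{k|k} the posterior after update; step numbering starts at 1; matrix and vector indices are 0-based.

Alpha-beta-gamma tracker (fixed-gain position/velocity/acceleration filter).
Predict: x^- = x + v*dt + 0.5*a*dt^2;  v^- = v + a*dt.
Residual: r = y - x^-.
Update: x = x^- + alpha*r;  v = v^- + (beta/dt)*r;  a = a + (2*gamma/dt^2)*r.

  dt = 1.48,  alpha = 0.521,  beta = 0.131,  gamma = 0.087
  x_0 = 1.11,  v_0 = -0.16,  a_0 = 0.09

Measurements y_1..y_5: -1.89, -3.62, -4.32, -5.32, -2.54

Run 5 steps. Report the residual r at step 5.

resid = 6.1463

step 1: x_pred=0.9718  r=-2.8618  x^+=-0.5192  v^+=-0.2801  a^+=-0.1373
step 2: x_pred=-1.0842  r=-2.5358  x^+=-2.4053  v^+=-0.7078  a^+=-0.3388
step 3: x_pred=-3.8239  r=-0.4961  x^+=-4.0824  v^+=-1.2531  a^+=-0.3782
step 4: x_pred=-6.3512  r=1.0312  x^+=-5.8139  v^+=-1.7215  a^+=-0.2963
step 5: x_pred=-8.6863  r=6.1463  x^+=-5.4841  v^+=-1.6160  a^+=0.1920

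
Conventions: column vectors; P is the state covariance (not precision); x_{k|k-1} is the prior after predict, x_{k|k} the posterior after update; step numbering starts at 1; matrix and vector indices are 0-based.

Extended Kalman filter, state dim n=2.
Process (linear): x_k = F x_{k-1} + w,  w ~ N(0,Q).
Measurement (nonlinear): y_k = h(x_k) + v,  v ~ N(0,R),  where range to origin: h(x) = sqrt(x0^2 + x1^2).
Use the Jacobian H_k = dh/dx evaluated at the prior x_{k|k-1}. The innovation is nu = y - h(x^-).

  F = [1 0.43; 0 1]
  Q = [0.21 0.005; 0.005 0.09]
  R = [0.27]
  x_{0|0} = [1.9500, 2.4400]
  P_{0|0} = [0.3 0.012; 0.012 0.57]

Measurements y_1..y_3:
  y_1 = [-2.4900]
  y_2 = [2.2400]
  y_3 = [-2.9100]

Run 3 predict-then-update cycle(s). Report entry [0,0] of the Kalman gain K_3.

step 1: x^-=[2.9992, 2.4400]  P^-=[0.6257 0.2621; 0.2621 0.6600]  H_jac=[0.7757 0.6311]  S=[1.1660]  K=[0.5581; 0.5316]  nu=[-6.3564]  x^+=[-0.5485, -0.9390]  P^+=[0.2625 -0.0839; -0.0839 0.3305]
step 2: x^-=[-0.9523, -0.9390]  P^-=[0.4615 0.0633; 0.0633 0.4205]  H_jac=[-0.7121 -0.7021]  S=[0.7745]  K=[-0.4816; -0.4393]  nu=[0.9026]  x^+=[-1.3870, -1.3356]  P^+=[0.2818 -0.1006; -0.1006 0.2710]
step 3: x^-=[-1.9613, -1.3356]  P^-=[0.4554 0.0209; 0.0209 0.3610]  H_jac=[-0.8266 -0.5628]  S=[0.7150]  K=[-0.5430; -0.3084]  nu=[-5.2829]  x^+=[0.9071, 0.2935]  P^+=[0.2446 -0.0988; -0.0988 0.2930]

K[0,0] = -0.5430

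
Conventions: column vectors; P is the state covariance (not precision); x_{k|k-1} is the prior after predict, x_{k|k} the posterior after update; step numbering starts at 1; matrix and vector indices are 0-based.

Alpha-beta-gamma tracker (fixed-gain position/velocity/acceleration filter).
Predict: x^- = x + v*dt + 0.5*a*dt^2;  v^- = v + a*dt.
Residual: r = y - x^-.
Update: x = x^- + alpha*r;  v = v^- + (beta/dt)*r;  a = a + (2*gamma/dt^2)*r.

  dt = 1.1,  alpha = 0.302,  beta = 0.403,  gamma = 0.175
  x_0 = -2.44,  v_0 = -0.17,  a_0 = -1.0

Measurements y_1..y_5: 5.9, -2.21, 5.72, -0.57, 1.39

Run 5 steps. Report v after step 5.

step 1: x_pred=-3.2320  r=9.1320  x^+=-0.4741  v^+=2.0756  a^+=1.6415
step 2: x_pred=2.8022  r=-5.0122  x^+=1.2885  v^+=2.0450  a^+=0.1917
step 3: x_pred=3.6540  r=2.0660  x^+=4.2779  v^+=3.0128  a^+=0.7893
step 4: x_pred=8.0695  r=-8.6395  x^+=5.4604  v^+=0.7158  a^+=-1.7097
step 5: x_pred=5.2134  r=-3.8234  x^+=4.0587  v^+=-2.5656  a^+=-2.8157

v_post = -2.5656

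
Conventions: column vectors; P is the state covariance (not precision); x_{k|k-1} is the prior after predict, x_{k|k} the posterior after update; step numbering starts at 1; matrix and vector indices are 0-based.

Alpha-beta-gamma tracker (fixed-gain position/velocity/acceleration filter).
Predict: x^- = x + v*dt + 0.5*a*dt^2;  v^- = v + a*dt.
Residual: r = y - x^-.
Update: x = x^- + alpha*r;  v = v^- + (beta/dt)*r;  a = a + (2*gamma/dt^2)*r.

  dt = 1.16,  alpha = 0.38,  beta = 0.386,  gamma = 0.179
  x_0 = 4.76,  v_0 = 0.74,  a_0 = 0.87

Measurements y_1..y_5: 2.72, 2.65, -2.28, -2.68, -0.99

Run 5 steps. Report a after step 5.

a_post = 0.7881

step 1: x_pred=6.2037  r=-3.4837  x^+=4.8799  v^+=0.5900  a^+=-0.0569
step 2: x_pred=5.5260  r=-2.8760  x^+=4.4331  v^+=-0.4330  a^+=-0.8220
step 3: x_pred=3.3778  r=-5.6578  x^+=1.2278  v^+=-3.2692  a^+=-2.3273
step 4: x_pred=-4.1303  r=1.4503  x^+=-3.5792  v^+=-5.4863  a^+=-1.9414
step 5: x_pred=-11.2495  r=10.2595  x^+=-7.3509  v^+=-4.3244  a^+=0.7881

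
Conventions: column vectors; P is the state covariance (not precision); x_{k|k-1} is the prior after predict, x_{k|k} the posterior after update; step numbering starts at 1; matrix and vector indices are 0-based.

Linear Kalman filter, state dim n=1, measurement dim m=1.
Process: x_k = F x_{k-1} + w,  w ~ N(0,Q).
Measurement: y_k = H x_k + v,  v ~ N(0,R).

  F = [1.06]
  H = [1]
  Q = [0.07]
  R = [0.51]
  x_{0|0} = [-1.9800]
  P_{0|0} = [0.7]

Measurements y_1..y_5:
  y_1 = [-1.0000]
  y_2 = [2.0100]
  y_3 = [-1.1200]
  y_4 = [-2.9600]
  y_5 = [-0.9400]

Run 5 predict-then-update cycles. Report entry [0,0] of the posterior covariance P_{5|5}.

step 1: x^-=[-2.0988]  P^-=[0.8565]  S=[1.3665]  K=[0.6268]  nu=[1.0988]  x^+=[-1.4101]  P^+=[0.3197]
step 2: x^-=[-1.4947]  P^-=[0.4292]  S=[0.9392]  K=[0.4570]  nu=[3.5047]  x^+=[0.1068]  P^+=[0.2331]
step 3: x^-=[0.1133]  P^-=[0.3319]  S=[0.8419]  K=[0.3942]  nu=[-1.2333]  x^+=[-0.3729]  P^+=[0.2010]
step 4: x^-=[-0.3953]  P^-=[0.2959]  S=[0.8059]  K=[0.3672]  nu=[-2.5647]  x^+=[-1.3369]  P^+=[0.1873]
step 5: x^-=[-1.4171]  P^-=[0.2804]  S=[0.7904]  K=[0.3548]  nu=[0.4771]  x^+=[-1.2479]  P^+=[0.1809]

P_post[0,0] = 0.1809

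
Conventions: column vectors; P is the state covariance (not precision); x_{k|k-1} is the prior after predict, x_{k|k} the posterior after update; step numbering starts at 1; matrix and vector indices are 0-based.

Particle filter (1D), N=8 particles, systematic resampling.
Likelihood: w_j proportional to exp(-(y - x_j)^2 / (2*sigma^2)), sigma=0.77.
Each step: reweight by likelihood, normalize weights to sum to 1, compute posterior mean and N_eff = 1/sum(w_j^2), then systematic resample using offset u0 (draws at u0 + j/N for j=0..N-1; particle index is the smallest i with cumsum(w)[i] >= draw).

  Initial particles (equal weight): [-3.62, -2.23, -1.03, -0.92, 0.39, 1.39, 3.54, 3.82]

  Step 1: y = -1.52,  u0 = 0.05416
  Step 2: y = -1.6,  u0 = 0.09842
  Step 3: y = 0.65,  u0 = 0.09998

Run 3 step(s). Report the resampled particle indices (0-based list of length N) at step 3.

step 1: w=[0.0106, 0.2867, 0.3582, 0.3238, 0.0202, 0.0003, 0.0000, 0.0000]  mean=-1.3365  Neff=3.1653  idx=[1, 1, 2, 2, 2, 3, 3, 3]
step 2: w=[0.1246, 0.1246, 0.1324, 0.1324, 0.1324, 0.1179, 0.1179, 0.1179]  mean=-1.2901  Neff=7.9799  idx=[0, 1, 2, 3, 4, 5, 6, 7]
step 3: w=[0.0014, 0.0014, 0.1413, 0.1413, 0.1413, 0.1911, 0.1911, 0.1911]  mean=-0.9703  Neff=5.9015  idx=[2, 3, 4, 5, 5, 6, 7, 7]

resampled_idx = [2, 3, 4, 5, 5, 6, 7, 7]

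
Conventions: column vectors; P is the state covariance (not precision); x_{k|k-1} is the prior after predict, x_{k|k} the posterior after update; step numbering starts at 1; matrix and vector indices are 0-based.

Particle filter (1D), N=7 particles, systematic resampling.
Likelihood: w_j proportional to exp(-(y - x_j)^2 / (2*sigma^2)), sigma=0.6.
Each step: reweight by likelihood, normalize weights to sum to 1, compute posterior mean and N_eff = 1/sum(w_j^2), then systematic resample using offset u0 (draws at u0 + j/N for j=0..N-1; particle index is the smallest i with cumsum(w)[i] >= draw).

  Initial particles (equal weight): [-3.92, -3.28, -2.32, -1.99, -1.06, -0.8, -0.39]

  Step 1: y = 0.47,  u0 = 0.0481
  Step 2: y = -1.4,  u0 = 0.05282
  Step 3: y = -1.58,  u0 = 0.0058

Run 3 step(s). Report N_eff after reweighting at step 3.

step 1: w=[0.0000, 0.0000, 0.0000, 0.0004, 0.0769, 0.2114, 0.7111]  mean=-0.5290  Neff=1.7974  idx=[4, 5, 6, 6, 6, 6, 6]
step 2: w=[0.3189, 0.2271, 0.0908, 0.0908, 0.0908, 0.0908, 0.0908]  mean=-0.6968  Neff=5.1414  idx=[0, 0, 1, 1, 2, 4, 6]
step 3: w=[0.2590, 0.2590, 0.1619, 0.1619, 0.0527, 0.0527, 0.0527]  mean=-0.8698  Neff=5.1307  idx=[0, 0, 1, 1, 2, 3, 4]

N_eff = 5.1307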